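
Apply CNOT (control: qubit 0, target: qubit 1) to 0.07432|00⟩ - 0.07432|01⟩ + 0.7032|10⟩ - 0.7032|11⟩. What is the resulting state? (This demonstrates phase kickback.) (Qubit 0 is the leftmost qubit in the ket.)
0.07432|00⟩ - 0.07432|01⟩ - 0.7032|10⟩ + 0.7032|11⟩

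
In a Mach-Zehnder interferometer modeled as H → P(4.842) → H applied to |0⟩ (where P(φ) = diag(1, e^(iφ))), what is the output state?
(0.5646 - 0.4958i)|0⟩ + (0.4354 + 0.4958i)|1⟩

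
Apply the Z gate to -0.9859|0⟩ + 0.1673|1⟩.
-0.9859|0⟩ - 0.1673|1⟩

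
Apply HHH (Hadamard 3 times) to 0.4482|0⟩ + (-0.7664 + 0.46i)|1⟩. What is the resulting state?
(-0.225 + 0.3253i)|0⟩ + (0.8589 - 0.3253i)|1⟩

H² = I, so H^3 = H: a single Hadamard. With (a, b) = (0.4482, (-0.7664 + 0.46i)), H gives ((a + b)/√2, (a − b)/√2) = ((-0.225 + 0.3253i), (0.8589 - 0.3253i)).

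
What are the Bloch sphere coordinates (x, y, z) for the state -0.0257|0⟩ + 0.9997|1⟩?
(-0.05138, 0, -0.9987)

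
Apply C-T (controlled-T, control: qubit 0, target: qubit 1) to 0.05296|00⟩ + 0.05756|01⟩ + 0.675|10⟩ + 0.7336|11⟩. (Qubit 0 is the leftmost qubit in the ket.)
0.05296|00⟩ + 0.05756|01⟩ + 0.675|10⟩ + (0.5187 + 0.5187i)|11⟩

C-T leaves the control-|0⟩ kets |00⟩, |01⟩ unchanged and applies T to qubit 1 on the control-|1⟩ pair (|10⟩, |11⟩).
T = [[1, 0], [0, (1/√2 + (1/√2)i)]].
With a = amp(|10⟩) = 0.675 and b = amp(|11⟩) = 0.7336:
new amp(|10⟩) = (1)·a = 0.675
new amp(|11⟩) = (1/√2 + (1/√2)i)·b = (0.5187 + 0.5187i)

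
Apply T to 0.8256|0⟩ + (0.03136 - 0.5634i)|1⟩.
0.8256|0⟩ + (0.4206 - 0.3762i)|1⟩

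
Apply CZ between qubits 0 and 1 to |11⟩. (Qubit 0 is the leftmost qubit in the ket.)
-|11⟩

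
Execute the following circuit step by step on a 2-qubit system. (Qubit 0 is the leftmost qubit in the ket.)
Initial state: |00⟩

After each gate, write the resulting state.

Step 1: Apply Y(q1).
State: i|01⟩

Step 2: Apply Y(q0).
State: -|11⟩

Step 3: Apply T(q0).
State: (-1/√2 - (1/√2)i)|11⟩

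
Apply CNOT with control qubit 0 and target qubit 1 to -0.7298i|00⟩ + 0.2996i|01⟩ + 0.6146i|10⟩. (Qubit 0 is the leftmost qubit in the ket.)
-0.7298i|00⟩ + 0.2996i|01⟩ + 0.6146i|11⟩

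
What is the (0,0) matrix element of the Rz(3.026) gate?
(0.05776 - 0.9983i)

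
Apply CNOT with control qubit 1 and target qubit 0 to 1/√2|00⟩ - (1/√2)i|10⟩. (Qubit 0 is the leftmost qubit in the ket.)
1/√2|00⟩ - (1/√2)i|10⟩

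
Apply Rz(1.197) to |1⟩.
(0.8262 + 0.5634i)|1⟩

Rz(1.197) = [[e^(−iθ/2), 0], [0, e^(iθ/2)]] with e^(±iθ/2) = cos(θ/2) ± i·sin(θ/2); θ = 1.197, cos(θ/2) ≈ 0.826182, sin(θ/2) ≈ 0.563404.
With a = amp(|0⟩) = 0 and b = amp(|1⟩) = 1:
new amp(|0⟩) = (0.826182 - 0.563404i)·a = 0
new amp(|1⟩) = (0.826182 + 0.563404i)·b = (0.8262 + 0.5634i)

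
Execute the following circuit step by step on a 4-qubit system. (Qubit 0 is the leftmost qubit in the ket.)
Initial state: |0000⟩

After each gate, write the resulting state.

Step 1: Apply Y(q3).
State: i|0001⟩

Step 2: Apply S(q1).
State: i|0001⟩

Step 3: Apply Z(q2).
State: i|0001⟩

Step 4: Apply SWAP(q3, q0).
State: i|1000⟩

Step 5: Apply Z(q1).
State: i|1000⟩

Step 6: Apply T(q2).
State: i|1000⟩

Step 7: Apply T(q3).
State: i|1000⟩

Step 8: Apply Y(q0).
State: |0000⟩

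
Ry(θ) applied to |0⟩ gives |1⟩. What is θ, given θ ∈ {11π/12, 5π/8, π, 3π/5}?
π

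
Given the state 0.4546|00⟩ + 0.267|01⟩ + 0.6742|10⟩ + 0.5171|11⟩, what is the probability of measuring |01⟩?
0.07129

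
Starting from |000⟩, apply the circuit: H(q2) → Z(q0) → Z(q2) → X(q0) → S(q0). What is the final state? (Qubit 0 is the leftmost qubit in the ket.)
(1/√2)i|100⟩ - (1/√2)i|101⟩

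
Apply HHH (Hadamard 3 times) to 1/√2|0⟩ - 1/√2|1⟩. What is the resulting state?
|1⟩

H² = I, so H^3 = H: a single Hadamard. With (a, b) = (1/√2, -1/√2), H gives ((a + b)/√2, (a − b)/√2) = (0, 1).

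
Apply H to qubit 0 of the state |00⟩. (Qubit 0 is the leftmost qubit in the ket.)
1/√2|00⟩ + 1/√2|10⟩

H on qubit 0 mixes each pair of kets that differ only in qubit 0: amplitudes (a, b) of (|…0…⟩, |…1…⟩) become ((a + b)/√2, (a − b)/√2). Kets absent from the input have amplitude 0.
(|00⟩, |10⟩): (a, b) = (1, 0) → (1/√2, 1/√2)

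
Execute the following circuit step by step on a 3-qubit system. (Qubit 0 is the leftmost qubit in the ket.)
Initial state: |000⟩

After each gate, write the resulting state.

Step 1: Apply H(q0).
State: 1/√2|000⟩ + 1/√2|100⟩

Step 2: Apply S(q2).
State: 1/√2|000⟩ + 1/√2|100⟩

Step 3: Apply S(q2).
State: 1/√2|000⟩ + 1/√2|100⟩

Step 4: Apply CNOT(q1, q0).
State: 1/√2|000⟩ + 1/√2|100⟩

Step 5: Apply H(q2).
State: 1/2|000⟩ + 1/2|001⟩ + 1/2|100⟩ + 1/2|101⟩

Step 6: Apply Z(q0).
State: 1/2|000⟩ + 1/2|001⟩ - 1/2|100⟩ - 1/2|101⟩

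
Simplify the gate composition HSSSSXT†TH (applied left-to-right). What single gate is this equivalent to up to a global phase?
Z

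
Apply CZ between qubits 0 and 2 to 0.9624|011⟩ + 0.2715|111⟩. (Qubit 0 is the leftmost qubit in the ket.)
0.9624|011⟩ - 0.2715|111⟩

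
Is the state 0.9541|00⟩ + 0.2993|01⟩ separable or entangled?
Separable

Writing the state as a|00⟩ + b|01⟩ + c|10⟩ + d|11⟩, it is a product state iff ad − bc = 0.
Here (a, b, c, d) = (0.9541, 0.2993, 0, 0): ad − bc = (0.9541)(0) − (0.2993)(0) = 0, so the state is separable.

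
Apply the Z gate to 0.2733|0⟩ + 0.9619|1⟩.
0.2733|0⟩ - 0.9619|1⟩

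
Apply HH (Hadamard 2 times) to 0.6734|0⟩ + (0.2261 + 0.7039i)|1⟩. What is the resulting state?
0.6734|0⟩ + (0.2261 + 0.7039i)|1⟩

H² = I, so an even number of Hadamards cancels: H^2 = I and the state is unchanged.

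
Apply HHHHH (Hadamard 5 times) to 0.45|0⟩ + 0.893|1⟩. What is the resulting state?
0.9496|0⟩ - 0.3132|1⟩

H² = I, so H^5 = H: a single Hadamard. With (a, b) = (0.45, 0.893), H gives ((a + b)/√2, (a − b)/√2) = (0.9496, -0.3132).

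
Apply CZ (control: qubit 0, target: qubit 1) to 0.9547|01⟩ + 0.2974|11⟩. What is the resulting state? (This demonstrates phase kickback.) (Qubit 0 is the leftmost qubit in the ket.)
0.9547|01⟩ - 0.2974|11⟩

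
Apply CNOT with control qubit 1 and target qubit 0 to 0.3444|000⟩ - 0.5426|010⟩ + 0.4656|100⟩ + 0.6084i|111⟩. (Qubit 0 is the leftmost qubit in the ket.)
0.3444|000⟩ + 0.6084i|011⟩ + 0.4656|100⟩ - 0.5426|110⟩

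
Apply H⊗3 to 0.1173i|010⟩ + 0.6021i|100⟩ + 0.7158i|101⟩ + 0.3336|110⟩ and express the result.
(0.1179 + 0.5074i)|000⟩ + (0.1179 + 0.001273i)|001⟩ + (-0.1179 + 0.4245i)|010⟩ + (-0.1179 - 0.08167i)|011⟩ + (-0.1179 - 0.4245i)|100⟩ + (-0.1179 + 0.08167i)|101⟩ + (0.1179 - 0.5074i)|110⟩ + (0.1179 - 0.001273i)|111⟩

H⊗3 gives amp(|y⟩) = (1/2√2) Σ_x (−1)^(x·y) amp(|x⟩), where x·y is the number of positions in which both x and y have a 1.
|000⟩: (0.1173i + 0.6021i + 0.7158i + 0.3336)/(2√2) = (0.1179 + 0.5074i)
|001⟩: (0.1173i + 0.6021i - 0.7158i + 0.3336)/(2√2) = (0.1179 + 0.001273i)
|010⟩: (-0.1173i + 0.6021i + 0.7158i - 0.3336)/(2√2) = (-0.1179 + 0.4245i)
|011⟩: (-0.1173i + 0.6021i - 0.7158i - 0.3336)/(2√2) = (-0.1179 - 0.08167i)
|100⟩: (0.1173i - 0.6021i - 0.7158i - 0.3336)/(2√2) = (-0.1179 - 0.4245i)
|101⟩: (0.1173i - 0.6021i + 0.7158i - 0.3336)/(2√2) = (-0.1179 + 0.08167i)
|110⟩: (-0.1173i - 0.6021i - 0.7158i + 0.3336)/(2√2) = (0.1179 - 0.5074i)
|111⟩: (-0.1173i - 0.6021i + 0.7158i + 0.3336)/(2√2) = (0.1179 - 0.001273i)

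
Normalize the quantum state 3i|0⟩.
i|0⟩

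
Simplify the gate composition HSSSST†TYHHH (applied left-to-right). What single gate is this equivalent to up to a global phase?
Y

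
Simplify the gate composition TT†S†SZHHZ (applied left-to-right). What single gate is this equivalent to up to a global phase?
I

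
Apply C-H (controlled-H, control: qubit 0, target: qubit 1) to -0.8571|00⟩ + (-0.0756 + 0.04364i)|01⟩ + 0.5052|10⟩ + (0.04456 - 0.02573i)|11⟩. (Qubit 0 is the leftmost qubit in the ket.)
-0.8571|00⟩ + (-0.0756 + 0.04364i)|01⟩ + (0.3887 - 0.01819i)|10⟩ + (0.3257 + 0.01819i)|11⟩

C-H leaves the control-|0⟩ kets |00⟩, |01⟩ unchanged and applies H to qubit 1 on the control-|1⟩ pair (|10⟩, |11⟩).
H = [[1/√2, 1/√2], [1/√2, -1/√2]].
With a = amp(|10⟩) = 0.5052 and b = amp(|11⟩) = (0.04456 - 0.02573i):
new amp(|10⟩) = (1/√2)·a + (1/√2)·b = (0.3887 - 0.01819i)
new amp(|11⟩) = (1/√2)·a + (-1/√2)·b = (0.3257 + 0.01819i)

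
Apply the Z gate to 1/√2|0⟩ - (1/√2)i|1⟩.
1/√2|0⟩ + (1/√2)i|1⟩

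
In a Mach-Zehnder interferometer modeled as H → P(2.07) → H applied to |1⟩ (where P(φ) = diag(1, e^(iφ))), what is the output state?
(0.7394 - 0.439i)|0⟩ + (0.2606 + 0.439i)|1⟩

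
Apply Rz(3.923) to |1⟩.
(-0.3808 + 0.9246i)|1⟩

Rz(3.923) = [[e^(−iθ/2), 0], [0, e^(iθ/2)]] with e^(±iθ/2) = cos(θ/2) ± i·sin(θ/2); θ = 3.923, cos(θ/2) ≈ -0.380839, sin(θ/2) ≈ 0.924641.
With a = amp(|0⟩) = 0 and b = amp(|1⟩) = 1:
new amp(|0⟩) = (-0.380839 - 0.924641i)·a = 0
new amp(|1⟩) = (-0.380839 + 0.924641i)·b = (-0.3808 + 0.9246i)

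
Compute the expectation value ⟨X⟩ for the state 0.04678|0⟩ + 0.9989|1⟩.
0.09346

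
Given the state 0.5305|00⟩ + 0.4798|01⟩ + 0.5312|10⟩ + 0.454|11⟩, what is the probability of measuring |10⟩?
0.2822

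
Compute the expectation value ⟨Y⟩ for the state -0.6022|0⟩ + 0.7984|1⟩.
0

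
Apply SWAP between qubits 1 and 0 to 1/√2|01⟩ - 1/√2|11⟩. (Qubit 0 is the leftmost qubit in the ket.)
1/√2|10⟩ - 1/√2|11⟩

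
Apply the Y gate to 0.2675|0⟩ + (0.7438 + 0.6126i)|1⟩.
(0.6126 - 0.7438i)|0⟩ + 0.2675i|1⟩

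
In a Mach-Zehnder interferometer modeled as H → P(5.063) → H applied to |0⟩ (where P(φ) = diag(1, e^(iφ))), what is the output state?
(0.6717 - 0.4696i)|0⟩ + (0.3283 + 0.4696i)|1⟩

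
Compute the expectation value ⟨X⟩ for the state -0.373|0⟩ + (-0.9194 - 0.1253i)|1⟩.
0.6859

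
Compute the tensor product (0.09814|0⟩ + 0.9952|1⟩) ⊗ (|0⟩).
0.09814|00⟩ + 0.9952|10⟩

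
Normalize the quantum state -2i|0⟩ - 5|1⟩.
-0.3714i|0⟩ - 0.9285|1⟩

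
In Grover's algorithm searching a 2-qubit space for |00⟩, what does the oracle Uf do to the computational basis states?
Uf|x⟩ = -|x⟩ if x = 00, else |x⟩ (phase flip on target)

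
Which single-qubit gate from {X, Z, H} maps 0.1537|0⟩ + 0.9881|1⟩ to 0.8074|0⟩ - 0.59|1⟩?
H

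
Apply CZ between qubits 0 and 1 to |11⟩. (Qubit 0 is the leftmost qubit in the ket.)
-|11⟩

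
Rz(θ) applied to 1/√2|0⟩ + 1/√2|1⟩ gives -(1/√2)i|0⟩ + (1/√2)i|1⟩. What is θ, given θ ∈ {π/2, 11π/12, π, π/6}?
π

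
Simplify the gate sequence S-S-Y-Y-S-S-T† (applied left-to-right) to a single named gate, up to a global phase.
T†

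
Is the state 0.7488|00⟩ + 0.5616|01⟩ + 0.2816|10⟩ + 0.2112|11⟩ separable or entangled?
Separable

Writing the state as a|00⟩ + b|01⟩ + c|10⟩ + d|11⟩, it is a product state iff ad − bc = 0.
Here (a, b, c, d) = (0.7488, 0.5616, 0.2816, 0.2112): ad − bc = (0.7488)(0.2112) − (0.5616)(0.2816) = 0, so the state is separable.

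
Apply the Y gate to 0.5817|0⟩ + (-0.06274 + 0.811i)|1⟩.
(0.811 + 0.06274i)|0⟩ + 0.5817i|1⟩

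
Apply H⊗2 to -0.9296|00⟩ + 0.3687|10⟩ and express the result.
-0.2805|00⟩ - 0.2805|01⟩ - 0.6492|10⟩ - 0.6492|11⟩

H⊗2 gives amp(|y⟩) = (1/2) Σ_x (−1)^(x·y) amp(|x⟩), where x·y is the number of positions in which both x and y have a 1.
|00⟩: (-0.9296 + 0.3687)/2 = -0.2805
|01⟩: (-0.9296 + 0.3687)/2 = -0.2805
|10⟩: (-0.9296 - 0.3687)/2 = -0.6492
|11⟩: (-0.9296 - 0.3687)/2 = -0.6492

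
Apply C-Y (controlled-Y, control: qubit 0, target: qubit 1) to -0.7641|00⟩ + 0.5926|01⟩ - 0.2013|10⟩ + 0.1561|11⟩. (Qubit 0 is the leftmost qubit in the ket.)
-0.7641|00⟩ + 0.5926|01⟩ - 0.1561i|10⟩ - 0.2013i|11⟩

C-Y leaves the control-|0⟩ kets |00⟩, |01⟩ unchanged and applies Y to qubit 1 on the control-|1⟩ pair (|10⟩, |11⟩).
Y = [[0, -i], [i, 0]].
With a = amp(|10⟩) = -0.2013 and b = amp(|11⟩) = 0.1561:
new amp(|10⟩) = (-i)·b = -0.1561i
new amp(|11⟩) = (i)·a = -0.2013i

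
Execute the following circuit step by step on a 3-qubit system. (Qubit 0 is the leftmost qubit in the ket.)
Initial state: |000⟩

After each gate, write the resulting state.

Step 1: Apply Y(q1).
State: i|010⟩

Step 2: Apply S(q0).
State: i|010⟩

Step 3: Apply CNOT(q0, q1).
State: i|010⟩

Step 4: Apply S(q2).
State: i|010⟩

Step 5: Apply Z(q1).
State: -i|010⟩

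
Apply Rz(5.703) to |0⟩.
(-0.9582 - 0.286i)|0⟩

Rz(5.703) = [[e^(−iθ/2), 0], [0, e^(iθ/2)]] with e^(±iθ/2) = cos(θ/2) ± i·sin(θ/2); θ = 5.703, cos(θ/2) ≈ -0.958217, sin(θ/2) ≈ 0.286041.
With a = amp(|0⟩) = 1 and b = amp(|1⟩) = 0:
new amp(|0⟩) = (-0.958217 - 0.286041i)·a = (-0.9582 - 0.286i)
new amp(|1⟩) = (-0.958217 + 0.286041i)·b = 0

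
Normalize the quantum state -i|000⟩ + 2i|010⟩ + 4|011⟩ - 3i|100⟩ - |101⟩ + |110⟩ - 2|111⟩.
-0.1667i|000⟩ + 0.3333i|010⟩ + 0.6667|011⟩ - (1/2)i|100⟩ - 0.1667|101⟩ + 0.1667|110⟩ - 0.3333|111⟩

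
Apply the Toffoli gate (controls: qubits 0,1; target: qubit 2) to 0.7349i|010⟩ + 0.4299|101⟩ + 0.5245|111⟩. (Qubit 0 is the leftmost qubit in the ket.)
0.7349i|010⟩ + 0.4299|101⟩ + 0.5245|110⟩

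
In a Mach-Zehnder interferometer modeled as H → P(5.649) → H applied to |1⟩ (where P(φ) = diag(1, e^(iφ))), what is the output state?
(0.09722 + 0.2963i)|0⟩ + (0.9028 - 0.2963i)|1⟩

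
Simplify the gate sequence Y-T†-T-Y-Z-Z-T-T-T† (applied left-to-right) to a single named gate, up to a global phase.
T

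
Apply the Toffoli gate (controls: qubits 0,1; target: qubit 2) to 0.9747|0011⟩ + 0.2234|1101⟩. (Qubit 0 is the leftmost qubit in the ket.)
0.9747|0011⟩ + 0.2234|1111⟩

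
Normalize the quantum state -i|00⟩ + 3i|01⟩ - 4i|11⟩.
-0.1961i|00⟩ + 0.5883i|01⟩ - 0.7845i|11⟩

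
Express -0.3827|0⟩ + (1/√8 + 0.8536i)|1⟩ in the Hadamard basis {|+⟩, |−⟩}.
(-0.02061 + 0.6036i)|+⟩ + (-0.5206 - 0.6036i)|−⟩

With |ψ⟩ = α|0⟩ + β|1⟩, the Hadamard-basis coefficients are ⟨+|ψ⟩ = (α + β)/√2 and ⟨−|ψ⟩ = (α − β)/√2.
Here α = -0.3827, β = (1/√8 + 0.8536i): (α + β)/√2 = (-0.02061 + 0.6036i), (α − β)/√2 = (-0.5206 - 0.6036i).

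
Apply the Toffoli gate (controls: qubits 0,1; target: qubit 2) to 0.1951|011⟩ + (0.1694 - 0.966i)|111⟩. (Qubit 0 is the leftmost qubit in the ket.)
0.1951|011⟩ + (0.1694 - 0.966i)|110⟩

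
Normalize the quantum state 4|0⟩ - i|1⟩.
0.9701|0⟩ - 0.2425i|1⟩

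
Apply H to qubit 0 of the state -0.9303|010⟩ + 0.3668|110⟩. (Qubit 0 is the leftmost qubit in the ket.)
-0.3985|010⟩ - 0.9172|110⟩

H on qubit 0 mixes each pair of kets that differ only in qubit 0: amplitudes (a, b) of (|…0…⟩, |…1…⟩) become ((a + b)/√2, (a − b)/√2). Kets absent from the input have amplitude 0.
(|010⟩, |110⟩): (a, b) = (-0.9303, 0.3668) → (-0.3985, -0.9172)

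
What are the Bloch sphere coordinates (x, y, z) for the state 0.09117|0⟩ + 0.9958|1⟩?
(0.1816, 0, -0.9833)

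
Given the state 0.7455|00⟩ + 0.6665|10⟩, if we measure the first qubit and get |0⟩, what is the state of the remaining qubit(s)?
|0⟩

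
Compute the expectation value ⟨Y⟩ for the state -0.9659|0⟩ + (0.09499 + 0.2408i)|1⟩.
-0.4652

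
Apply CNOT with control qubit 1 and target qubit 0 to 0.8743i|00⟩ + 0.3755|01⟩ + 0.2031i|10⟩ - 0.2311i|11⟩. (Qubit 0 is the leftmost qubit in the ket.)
0.8743i|00⟩ - 0.2311i|01⟩ + 0.2031i|10⟩ + 0.3755|11⟩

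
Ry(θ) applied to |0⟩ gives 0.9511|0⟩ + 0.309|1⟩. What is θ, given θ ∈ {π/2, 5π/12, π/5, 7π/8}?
π/5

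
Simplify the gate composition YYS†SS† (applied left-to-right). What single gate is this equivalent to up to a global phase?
S†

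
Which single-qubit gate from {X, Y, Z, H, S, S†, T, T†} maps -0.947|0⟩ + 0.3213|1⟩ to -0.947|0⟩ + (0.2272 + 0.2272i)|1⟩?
T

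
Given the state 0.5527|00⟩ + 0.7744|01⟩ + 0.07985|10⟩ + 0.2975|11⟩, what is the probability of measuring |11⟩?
0.08851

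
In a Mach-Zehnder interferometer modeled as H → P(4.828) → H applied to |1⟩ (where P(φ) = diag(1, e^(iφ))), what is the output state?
(0.4423 + 0.4967i)|0⟩ + (0.5577 - 0.4967i)|1⟩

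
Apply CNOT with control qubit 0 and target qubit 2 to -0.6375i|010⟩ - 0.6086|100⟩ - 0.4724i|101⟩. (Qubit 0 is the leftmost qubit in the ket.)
-0.6375i|010⟩ - 0.4724i|100⟩ - 0.6086|101⟩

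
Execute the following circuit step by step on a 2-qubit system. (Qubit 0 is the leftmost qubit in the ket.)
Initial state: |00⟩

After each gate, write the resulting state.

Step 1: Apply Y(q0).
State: i|10⟩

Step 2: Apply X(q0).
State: i|00⟩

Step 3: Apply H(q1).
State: (1/√2)i|00⟩ + (1/√2)i|01⟩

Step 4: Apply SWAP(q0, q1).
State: (1/√2)i|00⟩ + (1/√2)i|10⟩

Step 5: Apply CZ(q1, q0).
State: (1/√2)i|00⟩ + (1/√2)i|10⟩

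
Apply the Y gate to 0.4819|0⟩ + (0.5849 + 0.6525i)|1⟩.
(0.6525 - 0.5849i)|0⟩ + 0.4819i|1⟩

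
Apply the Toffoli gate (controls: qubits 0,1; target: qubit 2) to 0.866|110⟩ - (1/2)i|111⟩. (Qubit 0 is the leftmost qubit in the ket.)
-(1/2)i|110⟩ + 0.866|111⟩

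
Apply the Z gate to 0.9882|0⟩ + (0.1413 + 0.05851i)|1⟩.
0.9882|0⟩ + (-0.1413 - 0.05851i)|1⟩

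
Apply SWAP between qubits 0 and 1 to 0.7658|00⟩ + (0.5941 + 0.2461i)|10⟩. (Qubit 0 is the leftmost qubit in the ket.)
0.7658|00⟩ + (0.5941 + 0.2461i)|01⟩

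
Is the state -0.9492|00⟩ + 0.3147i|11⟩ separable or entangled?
Entangled

Writing the state as a|00⟩ + b|01⟩ + c|10⟩ + d|11⟩, it is a product state iff ad − bc = 0.
Here (a, b, c, d) = (-0.9492, 0, 0, 0.3147i): ad − bc = (-0.9492)(0.3147i) − (0)(0) = -0.2987i ≠ 0, so the state is entangled.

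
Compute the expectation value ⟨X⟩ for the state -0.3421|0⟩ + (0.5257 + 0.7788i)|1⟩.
-0.3597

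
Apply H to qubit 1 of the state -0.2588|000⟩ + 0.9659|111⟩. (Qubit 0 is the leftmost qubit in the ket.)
-0.183|000⟩ - 0.183|010⟩ + 0.683|101⟩ - 0.683|111⟩

H on qubit 1 mixes each pair of kets that differ only in qubit 1: amplitudes (a, b) of (|…0…⟩, |…1…⟩) become ((a + b)/√2, (a − b)/√2). Kets absent from the input have amplitude 0.
(|000⟩, |010⟩): (a, b) = (-0.2588, 0) → (-0.183, -0.183)
(|101⟩, |111⟩): (a, b) = (0, 0.9659) → (0.683, -0.683)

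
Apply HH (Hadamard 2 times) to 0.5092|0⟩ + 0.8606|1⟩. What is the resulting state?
0.5092|0⟩ + 0.8606|1⟩

H² = I, so an even number of Hadamards cancels: H^2 = I and the state is unchanged.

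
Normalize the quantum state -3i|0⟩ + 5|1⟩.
-0.5145i|0⟩ + 0.8575|1⟩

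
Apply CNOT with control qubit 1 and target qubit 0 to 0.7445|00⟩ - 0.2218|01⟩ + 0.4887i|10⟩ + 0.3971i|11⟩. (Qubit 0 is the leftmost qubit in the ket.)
0.7445|00⟩ + 0.3971i|01⟩ + 0.4887i|10⟩ - 0.2218|11⟩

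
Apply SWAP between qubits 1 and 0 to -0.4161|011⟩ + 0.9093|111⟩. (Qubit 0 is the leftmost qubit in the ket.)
-0.4161|101⟩ + 0.9093|111⟩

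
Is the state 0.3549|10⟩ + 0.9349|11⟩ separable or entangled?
Separable

Writing the state as a|00⟩ + b|01⟩ + c|10⟩ + d|11⟩, it is a product state iff ad − bc = 0.
Here (a, b, c, d) = (0, 0, 0.3549, 0.9349): ad − bc = (0)(0.9349) − (0)(0.3549) = 0, so the state is separable.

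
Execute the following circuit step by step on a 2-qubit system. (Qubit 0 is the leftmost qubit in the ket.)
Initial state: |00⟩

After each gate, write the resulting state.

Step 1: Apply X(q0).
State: |10⟩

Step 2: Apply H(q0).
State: 1/√2|00⟩ - 1/√2|10⟩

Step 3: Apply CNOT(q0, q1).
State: 1/√2|00⟩ - 1/√2|11⟩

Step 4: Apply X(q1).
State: 1/√2|01⟩ - 1/√2|10⟩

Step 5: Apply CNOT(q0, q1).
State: 1/√2|01⟩ - 1/√2|11⟩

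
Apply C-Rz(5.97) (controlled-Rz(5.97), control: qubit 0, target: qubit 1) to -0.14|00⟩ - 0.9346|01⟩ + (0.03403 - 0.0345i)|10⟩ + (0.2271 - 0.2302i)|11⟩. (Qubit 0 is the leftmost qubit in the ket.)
-0.14|00⟩ - 0.9346|01⟩ + (-0.03899 + 0.02877i)|10⟩ + (-0.1884 + 0.2628i)|11⟩

C-Rz(5.97) leaves the control-|0⟩ kets |00⟩, |01⟩ unchanged and applies Rz(5.97) to qubit 1 on the control-|1⟩ pair (|10⟩, |11⟩).
Rz(5.97) = [[e^(−iθ/2), 0], [0, e^(iθ/2)]] with e^(±iθ/2) = cos(θ/2) ± i·sin(θ/2); θ = 5.97, cos(θ/2) ≈ -0.987764, sin(θ/2) ≈ 0.155953.
With a = amp(|10⟩) = (0.03403 - 0.0345i) and b = amp(|11⟩) = (0.2271 - 0.2302i):
new amp(|10⟩) = (-0.987764 - 0.155953i)·a = (-0.03899 + 0.02877i)
new amp(|11⟩) = (-0.987764 + 0.155953i)·b = (-0.1884 + 0.2628i)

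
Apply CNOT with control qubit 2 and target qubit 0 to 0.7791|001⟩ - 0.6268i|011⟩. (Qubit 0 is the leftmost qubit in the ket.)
0.7791|101⟩ - 0.6268i|111⟩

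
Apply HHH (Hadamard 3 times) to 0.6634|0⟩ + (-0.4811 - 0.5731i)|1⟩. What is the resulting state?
(0.1289 - 0.4052i)|0⟩ + (0.8093 + 0.4052i)|1⟩

H² = I, so H^3 = H: a single Hadamard. With (a, b) = (0.6634, (-0.4811 - 0.5731i)), H gives ((a + b)/√2, (a − b)/√2) = ((0.1289 - 0.4052i), (0.8093 + 0.4052i)).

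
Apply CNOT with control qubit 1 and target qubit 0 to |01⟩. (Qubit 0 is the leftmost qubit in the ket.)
|11⟩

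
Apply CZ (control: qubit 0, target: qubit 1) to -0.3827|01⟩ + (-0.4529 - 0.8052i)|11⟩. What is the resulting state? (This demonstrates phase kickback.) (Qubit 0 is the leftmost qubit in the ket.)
-0.3827|01⟩ + (0.4529 + 0.8052i)|11⟩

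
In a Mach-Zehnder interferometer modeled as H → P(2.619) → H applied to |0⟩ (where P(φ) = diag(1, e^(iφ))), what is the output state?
(0.06674 + 0.2496i)|0⟩ + (0.9333 - 0.2496i)|1⟩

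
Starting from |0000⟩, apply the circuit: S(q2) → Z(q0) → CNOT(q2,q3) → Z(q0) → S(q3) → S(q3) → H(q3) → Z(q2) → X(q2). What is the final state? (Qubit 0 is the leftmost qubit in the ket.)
1/√2|0010⟩ + 1/√2|0011⟩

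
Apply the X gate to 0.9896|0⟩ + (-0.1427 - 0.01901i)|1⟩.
(-0.1427 - 0.01901i)|0⟩ + 0.9896|1⟩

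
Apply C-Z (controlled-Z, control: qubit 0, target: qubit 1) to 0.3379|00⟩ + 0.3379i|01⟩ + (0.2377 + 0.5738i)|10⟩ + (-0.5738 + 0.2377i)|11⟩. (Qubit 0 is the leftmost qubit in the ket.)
0.3379|00⟩ + 0.3379i|01⟩ + (0.2377 + 0.5738i)|10⟩ + (0.5738 - 0.2377i)|11⟩

C-Z leaves the control-|0⟩ kets |00⟩, |01⟩ unchanged and applies Z to qubit 1 on the control-|1⟩ pair (|10⟩, |11⟩).
Z = [[1, 0], [0, -1]].
With a = amp(|10⟩) = (0.2377 + 0.5738i) and b = amp(|11⟩) = (-0.5738 + 0.2377i):
new amp(|10⟩) = (1)·a = (0.2377 + 0.5738i)
new amp(|11⟩) = (-1)·b = (0.5738 - 0.2377i)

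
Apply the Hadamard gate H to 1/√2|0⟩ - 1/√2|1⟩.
|1⟩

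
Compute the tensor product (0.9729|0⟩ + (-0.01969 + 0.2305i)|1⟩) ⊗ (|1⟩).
0.9729|01⟩ + (-0.01969 + 0.2305i)|11⟩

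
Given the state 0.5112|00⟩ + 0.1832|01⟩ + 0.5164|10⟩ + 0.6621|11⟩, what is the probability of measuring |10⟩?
0.2667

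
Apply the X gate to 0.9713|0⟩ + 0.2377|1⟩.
0.2377|0⟩ + 0.9713|1⟩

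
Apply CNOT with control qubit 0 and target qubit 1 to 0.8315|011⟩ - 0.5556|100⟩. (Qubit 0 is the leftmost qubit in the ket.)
0.8315|011⟩ - 0.5556|110⟩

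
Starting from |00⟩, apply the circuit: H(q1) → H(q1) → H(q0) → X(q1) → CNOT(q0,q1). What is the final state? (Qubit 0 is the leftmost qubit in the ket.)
1/√2|01⟩ + 1/√2|10⟩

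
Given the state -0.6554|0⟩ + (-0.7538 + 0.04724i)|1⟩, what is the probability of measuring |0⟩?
0.4295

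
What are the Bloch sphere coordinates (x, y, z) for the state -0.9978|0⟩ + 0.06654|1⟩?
(-0.1328, 0, 0.9912)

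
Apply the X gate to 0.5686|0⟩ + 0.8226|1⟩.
0.8226|0⟩ + 0.5686|1⟩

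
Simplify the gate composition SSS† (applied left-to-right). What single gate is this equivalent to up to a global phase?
S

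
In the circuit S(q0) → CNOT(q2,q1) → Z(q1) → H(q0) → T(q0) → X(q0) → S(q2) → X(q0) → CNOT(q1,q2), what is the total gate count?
9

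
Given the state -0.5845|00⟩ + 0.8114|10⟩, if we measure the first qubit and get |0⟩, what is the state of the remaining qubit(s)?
-|0⟩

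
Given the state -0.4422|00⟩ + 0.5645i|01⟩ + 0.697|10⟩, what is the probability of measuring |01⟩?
0.3187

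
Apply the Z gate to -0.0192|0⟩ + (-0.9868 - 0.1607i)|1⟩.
-0.0192|0⟩ + (0.9868 + 0.1607i)|1⟩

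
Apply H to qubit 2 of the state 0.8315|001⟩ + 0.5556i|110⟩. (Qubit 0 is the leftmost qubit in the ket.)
0.588|000⟩ - 0.588|001⟩ + 0.3929i|110⟩ + 0.3929i|111⟩

H on qubit 2 mixes each pair of kets that differ only in qubit 2: amplitudes (a, b) of (|…0…⟩, |…1…⟩) become ((a + b)/√2, (a − b)/√2). Kets absent from the input have amplitude 0.
(|000⟩, |001⟩): (a, b) = (0, 0.8315) → (0.588, -0.588)
(|110⟩, |111⟩): (a, b) = (0.5556i, 0) → (0.3929i, 0.3929i)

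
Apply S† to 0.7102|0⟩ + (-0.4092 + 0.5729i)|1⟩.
0.7102|0⟩ + (0.5729 + 0.4092i)|1⟩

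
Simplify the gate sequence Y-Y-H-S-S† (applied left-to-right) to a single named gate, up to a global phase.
H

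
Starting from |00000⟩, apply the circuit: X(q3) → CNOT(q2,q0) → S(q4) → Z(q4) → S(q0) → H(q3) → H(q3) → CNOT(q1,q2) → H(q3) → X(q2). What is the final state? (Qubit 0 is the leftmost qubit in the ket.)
1/√2|00100⟩ - 1/√2|00110⟩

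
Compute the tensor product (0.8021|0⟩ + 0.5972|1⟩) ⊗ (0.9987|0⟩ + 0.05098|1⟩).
0.8011|00⟩ + 0.04089|01⟩ + 0.5964|10⟩ + 0.03045|11⟩

amp(|b₁b₂…⟩) = product of the factor amplitudes for bits b₁, b₂, …; only kets whose every factor amplitude is nonzero survive.
|00⟩: (0.8021)(0.9987) = 0.8011
|01⟩: (0.8021)(0.05098) = 0.04089
|10⟩: (0.5972)(0.9987) = 0.5964
|11⟩: (0.5972)(0.05098) = 0.03045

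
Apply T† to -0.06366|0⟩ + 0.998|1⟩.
-0.06366|0⟩ + (0.7057 - 0.7057i)|1⟩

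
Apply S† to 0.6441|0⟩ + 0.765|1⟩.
0.6441|0⟩ - 0.765i|1⟩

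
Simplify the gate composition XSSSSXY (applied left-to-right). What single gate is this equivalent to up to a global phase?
Y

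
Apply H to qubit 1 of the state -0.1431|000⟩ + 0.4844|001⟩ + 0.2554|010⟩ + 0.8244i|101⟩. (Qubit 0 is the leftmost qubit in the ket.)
0.07941|000⟩ + 0.3425|001⟩ - 0.2818|010⟩ + 0.3425|011⟩ + 0.5829i|101⟩ + 0.5829i|111⟩

H on qubit 1 mixes each pair of kets that differ only in qubit 1: amplitudes (a, b) of (|…0…⟩, |…1…⟩) become ((a + b)/√2, (a − b)/√2). Kets absent from the input have amplitude 0.
(|000⟩, |010⟩): (a, b) = (-0.1431, 0.2554) → (0.07941, -0.2818)
(|001⟩, |011⟩): (a, b) = (0.4844, 0) → (0.3425, 0.3425)
(|101⟩, |111⟩): (a, b) = (0.8244i, 0) → (0.5829i, 0.5829i)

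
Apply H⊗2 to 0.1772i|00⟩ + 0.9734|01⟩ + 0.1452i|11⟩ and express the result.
(0.4867 + 0.1612i)|00⟩ + (-0.4867 + 0.016i)|01⟩ + (0.4867 + 0.016i)|10⟩ + (-0.4867 + 0.1612i)|11⟩

H⊗2 gives amp(|y⟩) = (1/2) Σ_x (−1)^(x·y) amp(|x⟩), where x·y is the number of positions in which both x and y have a 1.
|00⟩: (0.1772i + 0.9734 + 0.1452i)/2 = (0.4867 + 0.1612i)
|01⟩: (0.1772i - 0.9734 - 0.1452i)/2 = (-0.4867 + 0.016i)
|10⟩: (0.1772i + 0.9734 - 0.1452i)/2 = (0.4867 + 0.016i)
|11⟩: (0.1772i - 0.9734 + 0.1452i)/2 = (-0.4867 + 0.1612i)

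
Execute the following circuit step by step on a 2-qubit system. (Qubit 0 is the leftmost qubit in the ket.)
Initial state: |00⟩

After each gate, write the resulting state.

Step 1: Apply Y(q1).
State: i|01⟩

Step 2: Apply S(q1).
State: -|01⟩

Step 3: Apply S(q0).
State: -|01⟩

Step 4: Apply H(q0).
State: -1/√2|01⟩ - 1/√2|11⟩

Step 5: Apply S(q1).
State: -(1/√2)i|01⟩ - (1/√2)i|11⟩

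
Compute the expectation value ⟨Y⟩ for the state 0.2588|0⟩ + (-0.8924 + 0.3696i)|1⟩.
0.1913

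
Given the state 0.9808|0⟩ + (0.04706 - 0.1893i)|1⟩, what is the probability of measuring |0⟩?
0.962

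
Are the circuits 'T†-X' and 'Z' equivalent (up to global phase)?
No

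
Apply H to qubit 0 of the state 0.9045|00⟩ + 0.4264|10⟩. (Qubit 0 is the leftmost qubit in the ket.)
0.9411|00⟩ + 0.3381|10⟩

H on qubit 0 mixes each pair of kets that differ only in qubit 0: amplitudes (a, b) of (|…0…⟩, |…1…⟩) become ((a + b)/√2, (a − b)/√2). Kets absent from the input have amplitude 0.
(|00⟩, |10⟩): (a, b) = (0.9045, 0.4264) → (0.9411, 0.3381)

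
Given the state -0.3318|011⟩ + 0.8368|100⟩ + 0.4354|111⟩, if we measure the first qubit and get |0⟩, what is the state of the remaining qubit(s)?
-|11⟩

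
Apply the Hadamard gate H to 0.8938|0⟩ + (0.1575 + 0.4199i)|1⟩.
(0.7434 + 0.2969i)|0⟩ + (0.5206 - 0.2969i)|1⟩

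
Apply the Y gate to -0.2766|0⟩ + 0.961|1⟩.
-0.961i|0⟩ - 0.2766i|1⟩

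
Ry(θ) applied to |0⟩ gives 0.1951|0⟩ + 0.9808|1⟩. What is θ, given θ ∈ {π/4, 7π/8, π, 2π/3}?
7π/8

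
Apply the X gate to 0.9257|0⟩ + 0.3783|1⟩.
0.3783|0⟩ + 0.9257|1⟩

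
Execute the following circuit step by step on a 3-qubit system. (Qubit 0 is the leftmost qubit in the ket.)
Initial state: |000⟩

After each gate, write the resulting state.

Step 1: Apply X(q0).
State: |100⟩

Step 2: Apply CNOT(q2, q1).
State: |100⟩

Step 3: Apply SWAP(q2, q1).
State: |100⟩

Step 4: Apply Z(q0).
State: -|100⟩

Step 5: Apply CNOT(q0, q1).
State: -|110⟩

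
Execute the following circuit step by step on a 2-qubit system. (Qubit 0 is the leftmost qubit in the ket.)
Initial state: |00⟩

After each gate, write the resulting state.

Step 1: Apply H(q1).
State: 1/√2|00⟩ + 1/√2|01⟩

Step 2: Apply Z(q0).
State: 1/√2|00⟩ + 1/√2|01⟩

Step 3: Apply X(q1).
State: 1/√2|00⟩ + 1/√2|01⟩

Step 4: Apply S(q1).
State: 1/√2|00⟩ + (1/√2)i|01⟩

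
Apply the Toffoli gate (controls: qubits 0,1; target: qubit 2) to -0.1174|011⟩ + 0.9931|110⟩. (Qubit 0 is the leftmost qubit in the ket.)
-0.1174|011⟩ + 0.9931|111⟩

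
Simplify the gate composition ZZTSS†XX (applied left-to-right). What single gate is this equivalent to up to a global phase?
T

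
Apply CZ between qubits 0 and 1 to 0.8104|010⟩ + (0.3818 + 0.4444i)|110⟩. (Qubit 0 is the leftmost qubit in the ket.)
0.8104|010⟩ + (-0.3818 - 0.4444i)|110⟩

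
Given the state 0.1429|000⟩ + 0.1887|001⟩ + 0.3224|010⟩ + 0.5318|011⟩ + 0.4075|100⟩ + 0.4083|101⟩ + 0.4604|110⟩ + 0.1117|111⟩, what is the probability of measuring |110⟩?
0.212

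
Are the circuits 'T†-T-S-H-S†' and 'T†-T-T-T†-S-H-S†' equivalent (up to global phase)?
Yes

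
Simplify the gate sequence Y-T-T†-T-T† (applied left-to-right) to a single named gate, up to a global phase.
Y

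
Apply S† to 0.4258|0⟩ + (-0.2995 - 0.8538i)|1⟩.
0.4258|0⟩ + (-0.8538 + 0.2995i)|1⟩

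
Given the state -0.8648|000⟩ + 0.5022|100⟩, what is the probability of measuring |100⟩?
0.2522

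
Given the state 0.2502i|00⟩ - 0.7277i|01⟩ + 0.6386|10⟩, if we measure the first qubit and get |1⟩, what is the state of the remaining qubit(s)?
|0⟩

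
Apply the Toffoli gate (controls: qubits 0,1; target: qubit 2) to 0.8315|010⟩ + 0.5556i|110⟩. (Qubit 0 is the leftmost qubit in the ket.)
0.8315|010⟩ + 0.5556i|111⟩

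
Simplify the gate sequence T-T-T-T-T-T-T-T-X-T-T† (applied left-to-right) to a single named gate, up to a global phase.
X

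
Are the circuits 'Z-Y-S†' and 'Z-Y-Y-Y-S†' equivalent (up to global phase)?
Yes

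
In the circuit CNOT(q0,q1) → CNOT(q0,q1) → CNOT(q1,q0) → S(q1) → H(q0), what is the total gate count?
5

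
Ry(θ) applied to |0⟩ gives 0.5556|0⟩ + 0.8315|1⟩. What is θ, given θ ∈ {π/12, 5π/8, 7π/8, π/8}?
5π/8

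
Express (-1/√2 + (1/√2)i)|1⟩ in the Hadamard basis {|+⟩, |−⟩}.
(-1/2 + (1/2)i)|+⟩ + (1/2 - (1/2)i)|−⟩

With |ψ⟩ = α|0⟩ + β|1⟩, the Hadamard-basis coefficients are ⟨+|ψ⟩ = (α + β)/√2 and ⟨−|ψ⟩ = (α − β)/√2.
Here α = 0, β = (-1/√2 + (1/√2)i): (α + β)/√2 = (-1/2 + (1/2)i), (α − β)/√2 = (1/2 - (1/2)i).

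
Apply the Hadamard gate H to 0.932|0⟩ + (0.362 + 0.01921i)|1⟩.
(0.915 + 0.01358i)|0⟩ + (0.4031 - 0.01358i)|1⟩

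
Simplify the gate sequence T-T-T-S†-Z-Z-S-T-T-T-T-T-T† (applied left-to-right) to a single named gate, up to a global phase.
T†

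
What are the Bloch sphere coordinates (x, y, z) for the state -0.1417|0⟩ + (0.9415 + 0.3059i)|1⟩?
(-0.2668, -0.08669, -0.9599)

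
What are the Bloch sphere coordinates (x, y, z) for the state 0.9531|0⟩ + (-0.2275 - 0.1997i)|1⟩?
(-0.4337, -0.3807, 0.8168)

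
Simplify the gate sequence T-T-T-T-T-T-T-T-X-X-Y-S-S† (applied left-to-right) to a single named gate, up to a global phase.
Y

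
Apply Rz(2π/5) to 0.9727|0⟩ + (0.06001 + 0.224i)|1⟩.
(0.7869 - 0.5717i)|0⟩ + (-0.08311 + 0.2165i)|1⟩

Rz(2π/5) = [[e^(−iθ/2), 0], [0, e^(iθ/2)]] with e^(±iθ/2) = cos(θ/2) ± i·sin(θ/2); θ = 2π/5, cos(θ/2) ≈ 0.809017, sin(θ/2) ≈ 0.587785.
With a = amp(|0⟩) = 0.9727 and b = amp(|1⟩) = (0.06001 + 0.224i):
new amp(|0⟩) = (0.809017 - 0.587785i)·a = (0.7869 - 0.5717i)
new amp(|1⟩) = (0.809017 + 0.587785i)·b = (-0.08311 + 0.2165i)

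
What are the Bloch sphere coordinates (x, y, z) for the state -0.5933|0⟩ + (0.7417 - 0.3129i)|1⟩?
(-0.8801, 0.3713, -0.296)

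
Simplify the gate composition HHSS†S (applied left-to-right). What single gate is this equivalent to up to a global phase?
S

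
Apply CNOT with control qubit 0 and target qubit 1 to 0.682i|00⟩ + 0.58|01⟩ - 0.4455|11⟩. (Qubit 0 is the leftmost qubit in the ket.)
0.682i|00⟩ + 0.58|01⟩ - 0.4455|10⟩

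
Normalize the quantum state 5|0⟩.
|0⟩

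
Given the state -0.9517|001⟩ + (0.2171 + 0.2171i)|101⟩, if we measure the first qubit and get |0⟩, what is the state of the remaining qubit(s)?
-|01⟩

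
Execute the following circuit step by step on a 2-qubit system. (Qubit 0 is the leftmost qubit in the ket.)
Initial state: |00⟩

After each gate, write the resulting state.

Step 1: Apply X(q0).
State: |10⟩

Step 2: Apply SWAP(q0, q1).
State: |01⟩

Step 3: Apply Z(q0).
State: |01⟩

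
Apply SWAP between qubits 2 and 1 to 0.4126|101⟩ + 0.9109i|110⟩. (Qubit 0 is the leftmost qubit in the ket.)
0.9109i|101⟩ + 0.4126|110⟩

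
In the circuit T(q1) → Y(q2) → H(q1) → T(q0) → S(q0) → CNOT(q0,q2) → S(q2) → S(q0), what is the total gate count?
8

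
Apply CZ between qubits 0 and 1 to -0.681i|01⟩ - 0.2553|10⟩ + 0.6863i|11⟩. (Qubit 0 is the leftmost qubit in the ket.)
-0.681i|01⟩ - 0.2553|10⟩ - 0.6863i|11⟩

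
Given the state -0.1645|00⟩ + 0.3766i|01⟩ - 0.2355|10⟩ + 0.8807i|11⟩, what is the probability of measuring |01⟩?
0.1418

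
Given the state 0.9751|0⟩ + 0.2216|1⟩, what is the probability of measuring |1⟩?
0.04911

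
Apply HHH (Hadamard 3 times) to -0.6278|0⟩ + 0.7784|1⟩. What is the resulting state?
0.1065|0⟩ - 0.9943|1⟩

H² = I, so H^3 = H: a single Hadamard. With (a, b) = (-0.6278, 0.7784), H gives ((a + b)/√2, (a − b)/√2) = (0.1065, -0.9943).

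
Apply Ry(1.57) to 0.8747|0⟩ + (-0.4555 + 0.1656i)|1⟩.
(0.9407 - 0.1171i)|0⟩ + (0.296 + 0.1171i)|1⟩

Ry(1.57) = [[cos(θ/2), −sin(θ/2)], [sin(θ/2), cos(θ/2)]]; θ = 1.57, cos(θ/2) ≈ 0.707388, sin(θ/2) ≈ 0.706825.
With a = amp(|0⟩) = 0.8747 and b = amp(|1⟩) = (-0.4555 + 0.1656i):
new amp(|0⟩) = (0.707388)·a + (-0.706825)·b = (0.9407 - 0.1171i)
new amp(|1⟩) = (0.706825)·a + (0.707388)·b = (0.296 + 0.1171i)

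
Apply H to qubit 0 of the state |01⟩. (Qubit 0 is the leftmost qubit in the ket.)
1/√2|01⟩ + 1/√2|11⟩

H on qubit 0 mixes each pair of kets that differ only in qubit 0: amplitudes (a, b) of (|…0…⟩, |…1…⟩) become ((a + b)/√2, (a − b)/√2). Kets absent from the input have amplitude 0.
(|01⟩, |11⟩): (a, b) = (1, 0) → (1/√2, 1/√2)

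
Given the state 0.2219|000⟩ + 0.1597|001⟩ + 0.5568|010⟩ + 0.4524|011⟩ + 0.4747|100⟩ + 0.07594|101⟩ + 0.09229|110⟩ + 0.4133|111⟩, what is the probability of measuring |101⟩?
0.005767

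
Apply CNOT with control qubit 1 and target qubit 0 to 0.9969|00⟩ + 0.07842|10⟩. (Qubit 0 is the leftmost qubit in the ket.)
0.9969|00⟩ + 0.07842|10⟩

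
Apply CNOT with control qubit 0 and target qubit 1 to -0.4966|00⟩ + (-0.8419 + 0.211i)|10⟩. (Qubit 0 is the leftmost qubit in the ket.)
-0.4966|00⟩ + (-0.8419 + 0.211i)|11⟩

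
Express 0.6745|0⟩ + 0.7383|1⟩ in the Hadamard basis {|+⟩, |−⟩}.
0.999|+⟩ - 0.04511|−⟩

With |ψ⟩ = α|0⟩ + β|1⟩, the Hadamard-basis coefficients are ⟨+|ψ⟩ = (α + β)/√2 and ⟨−|ψ⟩ = (α − β)/√2.
Here α = 0.6745, β = 0.7383: (α + β)/√2 = 0.999, (α − β)/√2 = -0.04511.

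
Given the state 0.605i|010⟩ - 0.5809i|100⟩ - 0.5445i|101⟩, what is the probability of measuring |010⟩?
0.366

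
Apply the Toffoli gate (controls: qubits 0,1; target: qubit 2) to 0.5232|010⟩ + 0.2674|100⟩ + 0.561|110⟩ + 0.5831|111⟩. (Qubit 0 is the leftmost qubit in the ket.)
0.5232|010⟩ + 0.2674|100⟩ + 0.5831|110⟩ + 0.561|111⟩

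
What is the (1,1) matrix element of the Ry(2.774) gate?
0.1828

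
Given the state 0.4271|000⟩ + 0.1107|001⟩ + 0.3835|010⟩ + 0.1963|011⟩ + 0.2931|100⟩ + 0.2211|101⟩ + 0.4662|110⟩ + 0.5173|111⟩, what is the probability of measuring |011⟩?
0.03853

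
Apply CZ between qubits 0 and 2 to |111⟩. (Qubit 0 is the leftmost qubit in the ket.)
-|111⟩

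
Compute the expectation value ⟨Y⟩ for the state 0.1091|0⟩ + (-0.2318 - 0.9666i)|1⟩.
-0.2109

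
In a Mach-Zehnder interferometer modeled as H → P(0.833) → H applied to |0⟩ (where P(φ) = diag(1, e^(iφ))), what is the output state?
(0.8363 + 0.37i)|0⟩ + (0.1637 - 0.37i)|1⟩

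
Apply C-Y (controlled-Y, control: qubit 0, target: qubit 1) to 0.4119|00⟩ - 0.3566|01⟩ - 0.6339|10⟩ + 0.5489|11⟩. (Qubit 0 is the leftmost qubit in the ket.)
0.4119|00⟩ - 0.3566|01⟩ - 0.5489i|10⟩ - 0.6339i|11⟩

C-Y leaves the control-|0⟩ kets |00⟩, |01⟩ unchanged and applies Y to qubit 1 on the control-|1⟩ pair (|10⟩, |11⟩).
Y = [[0, -i], [i, 0]].
With a = amp(|10⟩) = -0.6339 and b = amp(|11⟩) = 0.5489:
new amp(|10⟩) = (-i)·b = -0.5489i
new amp(|11⟩) = (i)·a = -0.6339i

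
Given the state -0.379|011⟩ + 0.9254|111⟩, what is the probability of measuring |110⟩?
0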